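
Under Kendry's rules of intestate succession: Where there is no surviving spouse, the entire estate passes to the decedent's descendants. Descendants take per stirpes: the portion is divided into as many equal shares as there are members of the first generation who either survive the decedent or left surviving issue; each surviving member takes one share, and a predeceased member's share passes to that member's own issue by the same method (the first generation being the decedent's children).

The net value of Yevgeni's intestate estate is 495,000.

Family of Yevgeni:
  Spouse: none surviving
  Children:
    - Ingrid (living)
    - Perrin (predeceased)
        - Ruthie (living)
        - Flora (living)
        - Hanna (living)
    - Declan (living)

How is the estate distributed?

The entire 495,000 passes to the descendants.
That amount (495,000) is divided into 3 shares of 165,000: Ingrid and Declan each take 165,000; Perrin's 165,000 share passes to Perrin's issue.
Perrin's share (165,000) is divided into 3 shares of 55,000: Ruthie, Flora, and Hanna each take 55,000.

Ingrid: 165,000; Ruthie: 55,000; Flora: 55,000; Hanna: 55,000; Declan: 165,000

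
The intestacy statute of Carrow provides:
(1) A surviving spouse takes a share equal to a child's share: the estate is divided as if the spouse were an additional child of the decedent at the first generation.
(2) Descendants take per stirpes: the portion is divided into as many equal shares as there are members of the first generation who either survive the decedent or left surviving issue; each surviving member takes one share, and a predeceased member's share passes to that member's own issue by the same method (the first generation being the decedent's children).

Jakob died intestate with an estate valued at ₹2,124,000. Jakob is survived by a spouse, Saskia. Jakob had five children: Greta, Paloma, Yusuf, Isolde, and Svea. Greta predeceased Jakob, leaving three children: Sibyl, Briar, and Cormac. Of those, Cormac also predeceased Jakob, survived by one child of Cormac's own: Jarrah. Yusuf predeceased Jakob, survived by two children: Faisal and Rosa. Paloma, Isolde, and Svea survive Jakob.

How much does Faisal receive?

Faisal receives ₹177,000.

The spouse counts as an additional share at the children's level, so there are 6 primary shares of ₹354,000. Saskia takes one such share (₹354,000).
The children's combined portion (₹1,770,000) is divided into 5 shares of ₹354,000: Paloma, Isolde, and Svea each take ₹354,000; Greta's ₹354,000 share passes to Greta's issue; Yusuf's ₹354,000 share passes to Yusuf's issue.
Greta's share (₹354,000) is divided into 3 shares of ₹118,000: Sibyl and Briar each take ₹118,000; Cormac's ₹118,000 share passes to Cormac's issue.
Cormac's share (₹118,000) passes entirely to Jarrah.
Yusuf's share (₹354,000) is divided into 2 shares of ₹177,000: Faisal and Rosa each take ₹177,000.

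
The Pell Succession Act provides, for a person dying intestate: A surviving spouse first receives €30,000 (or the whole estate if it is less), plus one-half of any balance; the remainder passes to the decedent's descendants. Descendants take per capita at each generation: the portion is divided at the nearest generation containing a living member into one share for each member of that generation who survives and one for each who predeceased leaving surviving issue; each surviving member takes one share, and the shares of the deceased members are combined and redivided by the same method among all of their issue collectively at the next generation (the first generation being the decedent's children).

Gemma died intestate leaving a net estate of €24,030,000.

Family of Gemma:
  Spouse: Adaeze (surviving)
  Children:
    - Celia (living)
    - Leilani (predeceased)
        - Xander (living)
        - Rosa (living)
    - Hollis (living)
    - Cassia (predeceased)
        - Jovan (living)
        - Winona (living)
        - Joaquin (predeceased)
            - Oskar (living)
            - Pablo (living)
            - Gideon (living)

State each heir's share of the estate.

Adaeze first takes €30,000, leaving a balance of €24,000,000. Adaeze then takes one-half of the balance (€12,000,000), for a total of €12,030,000. The remaining €12,000,000 passes to the descendants.
The descendants' portion (€12,000,000) is divided at the children's generation into 4 shares of €3,000,000. Celia and Hollis each take €3,000,000. The 2 shares of the deceased (Leilani and Cassia) are combined into a pool of €6,000,000.
That pool (€6,000,000) is divided at the grandchildren's generation into 5 shares of €1,200,000. Xander, Rosa, Jovan, and Winona each take €1,200,000. The remaining share for the deceased Joaquin (€1,200,000) is carried to the next generation.
That pool (€1,200,000) is divided at the great-grandchildren's generation equally among Oskar, Pablo, and Gideon: €400,000 each.

Adaeze: €12,030,000; Celia: €3,000,000; Xander: €1,200,000; Rosa: €1,200,000; Hollis: €3,000,000; Jovan: €1,200,000; Winona: €1,200,000; Oskar: €400,000; Pablo: €400,000; Gideon: €400,000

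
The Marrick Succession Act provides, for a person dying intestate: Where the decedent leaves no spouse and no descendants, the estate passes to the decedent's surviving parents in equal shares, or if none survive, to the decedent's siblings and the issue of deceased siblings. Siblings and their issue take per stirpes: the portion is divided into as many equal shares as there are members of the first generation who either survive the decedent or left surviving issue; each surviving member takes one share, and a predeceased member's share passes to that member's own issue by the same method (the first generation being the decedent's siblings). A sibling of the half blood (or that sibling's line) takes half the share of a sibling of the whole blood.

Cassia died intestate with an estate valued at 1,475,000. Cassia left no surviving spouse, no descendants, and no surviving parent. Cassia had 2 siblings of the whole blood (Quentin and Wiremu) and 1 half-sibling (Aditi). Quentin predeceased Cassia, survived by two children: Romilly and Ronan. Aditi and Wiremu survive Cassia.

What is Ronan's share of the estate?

The entire 1,475,000 passes to the siblings and their issue.
Counting each half-blood sibling's line as half a unit, there are 5/2 units in 1,475,000, so one unit is 590,000. Whole-blood lines (Quentin and Wiremu) take 590,000 each; half-blood lines (Aditi) take 295,000 each.
Quentin's share (590,000) is divided into 2 shares of 295,000: Romilly and Ronan each take 295,000.

Ronan receives 295,000.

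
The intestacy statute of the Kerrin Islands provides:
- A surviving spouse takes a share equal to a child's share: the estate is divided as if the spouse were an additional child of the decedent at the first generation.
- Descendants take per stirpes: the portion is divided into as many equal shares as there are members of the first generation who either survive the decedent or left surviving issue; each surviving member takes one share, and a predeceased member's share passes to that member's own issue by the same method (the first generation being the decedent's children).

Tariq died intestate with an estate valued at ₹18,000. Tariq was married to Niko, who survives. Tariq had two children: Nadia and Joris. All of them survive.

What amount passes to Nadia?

Nadia receives ₹6,000.

The spouse counts as an additional share at the children's level, so there are 3 primary shares of ₹6,000. Niko takes one such share (₹6,000).
The children's combined portion (₹12,000) is divided into 2 shares of ₹6,000: Nadia and Joris each take ₹6,000.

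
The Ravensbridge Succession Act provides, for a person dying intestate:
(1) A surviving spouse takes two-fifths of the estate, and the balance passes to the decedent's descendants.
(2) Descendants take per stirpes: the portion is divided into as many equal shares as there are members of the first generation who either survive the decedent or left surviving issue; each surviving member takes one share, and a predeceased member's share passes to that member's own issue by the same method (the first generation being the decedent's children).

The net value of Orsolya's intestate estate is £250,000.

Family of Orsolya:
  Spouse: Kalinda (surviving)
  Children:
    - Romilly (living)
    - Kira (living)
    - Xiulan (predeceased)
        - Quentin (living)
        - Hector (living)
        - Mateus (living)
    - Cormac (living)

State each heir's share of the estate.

Kalinda takes two-fifths of £250,000 = £100,000. The remaining £150,000 passes to the descendants.
The descendants' portion (£150,000) is divided into 4 shares of £37,500: Romilly, Kira, and Cormac each take £37,500; Xiulan's £37,500 share passes to Xiulan's issue.
Xiulan's share (£37,500) is divided into 3 shares of £12,500: Quentin, Hector, and Mateus each take £12,500.

Kalinda: £100,000; Romilly: £37,500; Kira: £37,500; Quentin: £12,500; Hector: £12,500; Mateus: £12,500; Cormac: £37,500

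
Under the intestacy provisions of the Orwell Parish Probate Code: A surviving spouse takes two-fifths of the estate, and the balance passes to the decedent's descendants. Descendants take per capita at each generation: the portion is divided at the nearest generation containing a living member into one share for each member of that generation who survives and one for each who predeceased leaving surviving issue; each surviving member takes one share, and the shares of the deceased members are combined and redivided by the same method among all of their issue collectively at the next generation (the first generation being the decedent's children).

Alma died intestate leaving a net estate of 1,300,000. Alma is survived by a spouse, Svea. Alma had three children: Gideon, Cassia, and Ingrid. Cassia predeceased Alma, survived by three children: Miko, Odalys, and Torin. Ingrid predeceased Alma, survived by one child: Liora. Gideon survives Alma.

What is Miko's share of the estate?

Svea takes two-fifths of 1,300,000 = 520,000. The remaining 780,000 passes to the descendants.
The descendants' portion (780,000) is divided at the children's generation into 3 shares of 260,000. Gideon takes 260,000. The 2 shares of the deceased (Cassia and Ingrid) are combined into a pool of 520,000.
That pool (520,000) is divided at the grandchildren's generation equally among Miko, Odalys, Torin, and Liora: 130,000 each.

Miko receives 130,000.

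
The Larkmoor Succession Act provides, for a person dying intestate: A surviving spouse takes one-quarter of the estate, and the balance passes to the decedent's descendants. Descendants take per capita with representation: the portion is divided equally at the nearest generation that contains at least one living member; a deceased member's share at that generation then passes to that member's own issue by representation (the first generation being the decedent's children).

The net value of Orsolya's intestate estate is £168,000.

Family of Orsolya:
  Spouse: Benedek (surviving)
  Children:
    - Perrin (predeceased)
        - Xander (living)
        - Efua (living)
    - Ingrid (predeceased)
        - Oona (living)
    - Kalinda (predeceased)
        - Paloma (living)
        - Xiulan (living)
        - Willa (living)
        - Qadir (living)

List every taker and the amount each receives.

Benedek takes one-quarter of £168,000 = £42,000. The remaining £126,000 passes to the descendants.
No child survives, so the initial division is made at the grandchildren's generation.
The descendants' portion (£126,000) is divided into 7 shares of £18,000: Xander, Efua, Oona, Paloma, Xiulan, Willa, and Qadir each take £18,000.

Benedek: £42,000; Xander: £18,000; Efua: £18,000; Oona: £18,000; Paloma: £18,000; Xiulan: £18,000; Willa: £18,000; Qadir: £18,000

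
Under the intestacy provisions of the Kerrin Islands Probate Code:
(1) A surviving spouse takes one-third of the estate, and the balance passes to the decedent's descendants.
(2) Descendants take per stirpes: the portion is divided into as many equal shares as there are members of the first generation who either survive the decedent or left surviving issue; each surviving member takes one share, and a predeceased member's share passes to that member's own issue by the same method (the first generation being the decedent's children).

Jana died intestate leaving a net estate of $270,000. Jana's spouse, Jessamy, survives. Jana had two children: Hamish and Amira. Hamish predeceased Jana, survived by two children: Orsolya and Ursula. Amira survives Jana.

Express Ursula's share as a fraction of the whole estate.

Jessamy takes one-third of $270,000 = $90,000. The remaining $180,000 passes to the descendants.
The descendants' portion ($180,000) is divided into 2 shares of $90,000: Amira takes $90,000; Hamish's $90,000 share passes to Hamish's issue.
Hamish's share ($90,000) is divided into 2 shares of $45,000: Orsolya and Ursula each take $45,000.

Ursula receives 1/6 of the estate.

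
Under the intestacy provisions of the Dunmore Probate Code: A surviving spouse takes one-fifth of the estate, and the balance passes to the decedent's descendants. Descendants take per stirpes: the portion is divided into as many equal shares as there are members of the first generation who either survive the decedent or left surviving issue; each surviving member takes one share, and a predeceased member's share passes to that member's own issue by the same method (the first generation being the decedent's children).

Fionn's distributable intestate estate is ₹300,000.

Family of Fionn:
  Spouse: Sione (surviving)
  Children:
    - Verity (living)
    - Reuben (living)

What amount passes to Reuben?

Reuben receives ₹120,000.

Sione takes one-fifth of ₹300,000 = ₹60,000. The remaining ₹240,000 passes to the descendants.
The descendants' portion (₹240,000) is divided into 2 shares of ₹120,000: Verity and Reuben each take ₹120,000.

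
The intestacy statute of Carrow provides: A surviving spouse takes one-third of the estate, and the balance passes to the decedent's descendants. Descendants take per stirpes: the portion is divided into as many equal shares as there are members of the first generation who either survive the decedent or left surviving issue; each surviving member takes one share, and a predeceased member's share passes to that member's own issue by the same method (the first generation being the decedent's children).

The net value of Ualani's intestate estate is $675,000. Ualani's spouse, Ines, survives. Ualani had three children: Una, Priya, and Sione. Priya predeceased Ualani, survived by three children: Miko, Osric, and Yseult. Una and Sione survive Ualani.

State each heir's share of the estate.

Ines: $225,000; Una: $150,000; Miko: $50,000; Osric: $50,000; Yseult: $50,000; Sione: $150,000

Ines takes one-third of $675,000 = $225,000. The remaining $450,000 passes to the descendants.
The descendants' portion ($450,000) is divided into 3 shares of $150,000: Una and Sione each take $150,000; Priya's $150,000 share passes to Priya's issue.
Priya's share ($150,000) is divided into 3 shares of $50,000: Miko, Osric, and Yseult each take $50,000.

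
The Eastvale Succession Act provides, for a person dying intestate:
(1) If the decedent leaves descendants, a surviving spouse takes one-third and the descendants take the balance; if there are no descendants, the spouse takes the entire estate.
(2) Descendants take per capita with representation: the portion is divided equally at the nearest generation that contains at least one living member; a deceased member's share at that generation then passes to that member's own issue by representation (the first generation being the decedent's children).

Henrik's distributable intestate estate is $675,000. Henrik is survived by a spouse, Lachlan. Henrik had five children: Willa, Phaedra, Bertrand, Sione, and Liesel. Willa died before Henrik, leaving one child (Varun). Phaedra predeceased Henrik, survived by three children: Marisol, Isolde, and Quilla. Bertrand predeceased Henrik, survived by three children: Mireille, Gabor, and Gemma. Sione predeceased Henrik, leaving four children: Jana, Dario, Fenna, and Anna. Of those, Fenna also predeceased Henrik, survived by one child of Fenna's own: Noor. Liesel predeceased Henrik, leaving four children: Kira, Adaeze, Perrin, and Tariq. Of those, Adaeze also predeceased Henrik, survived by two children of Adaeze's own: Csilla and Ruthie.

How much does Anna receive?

Lachlan takes one-third of $675,000 = $225,000. The remaining $450,000 passes to the descendants.
No child survives, so the initial division is made at the grandchildren's generation.
The descendants' portion ($450,000) is divided into 15 shares of $30,000: Varun, Marisol, Isolde, Quilla, Mireille, Gabor, Gemma, Jana, Dario, Anna, Kira, Perrin, and Tariq each take $30,000; Fenna's $30,000 share passes to Fenna's issue; Adaeze's $30,000 share passes to Adaeze's issue.
Fenna's share ($30,000) passes entirely to Noor.
Adaeze's share ($30,000) is divided into 2 shares of $15,000: Csilla and Ruthie each take $15,000.

Anna receives $30,000.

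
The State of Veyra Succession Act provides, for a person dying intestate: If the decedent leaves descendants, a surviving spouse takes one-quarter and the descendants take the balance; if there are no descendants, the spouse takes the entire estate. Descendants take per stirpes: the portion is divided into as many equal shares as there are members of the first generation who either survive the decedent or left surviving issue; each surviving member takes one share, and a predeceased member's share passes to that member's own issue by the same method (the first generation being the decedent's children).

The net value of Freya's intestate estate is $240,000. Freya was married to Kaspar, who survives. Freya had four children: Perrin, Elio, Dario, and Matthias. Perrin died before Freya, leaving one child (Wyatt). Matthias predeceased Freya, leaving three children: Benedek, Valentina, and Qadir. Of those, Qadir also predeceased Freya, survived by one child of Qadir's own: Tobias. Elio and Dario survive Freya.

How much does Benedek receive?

Kaspar takes one-quarter of $240,000 = $60,000. The remaining $180,000 passes to the descendants.
The descendants' portion ($180,000) is divided into 4 shares of $45,000: Elio and Dario each take $45,000; Perrin's $45,000 share passes to Perrin's issue; Matthias's $45,000 share passes to Matthias's issue.
Perrin's share ($45,000) passes entirely to Wyatt.
Matthias's share ($45,000) is divided into 3 shares of $15,000: Benedek and Valentina each take $15,000; Qadir's $15,000 share passes to Qadir's issue.
Qadir's share ($15,000) passes entirely to Tobias.

Benedek receives $15,000.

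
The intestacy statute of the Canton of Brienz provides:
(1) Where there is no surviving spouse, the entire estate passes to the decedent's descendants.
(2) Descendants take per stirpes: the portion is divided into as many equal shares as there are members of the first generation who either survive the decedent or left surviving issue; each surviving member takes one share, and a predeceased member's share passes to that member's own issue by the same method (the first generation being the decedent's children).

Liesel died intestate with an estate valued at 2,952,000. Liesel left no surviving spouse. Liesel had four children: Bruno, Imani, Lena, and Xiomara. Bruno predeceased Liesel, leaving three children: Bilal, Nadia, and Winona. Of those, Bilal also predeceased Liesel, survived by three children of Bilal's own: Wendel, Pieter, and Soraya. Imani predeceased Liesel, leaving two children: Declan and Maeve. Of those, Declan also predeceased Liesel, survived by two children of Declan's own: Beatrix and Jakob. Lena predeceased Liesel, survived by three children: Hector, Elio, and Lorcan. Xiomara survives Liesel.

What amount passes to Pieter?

Pieter receives 82,000.

The entire 2,952,000 passes to the descendants.
That amount (2,952,000) is divided into 4 shares of 738,000: Xiomara takes 738,000; Bruno's 738,000 share passes to Bruno's issue; Imani's 738,000 share passes to Imani's issue; Lena's 738,000 share passes to Lena's issue.
Bruno's share (738,000) is divided into 3 shares of 246,000: Nadia and Winona each take 246,000; Bilal's 246,000 share passes to Bilal's issue.
Bilal's share (246,000) is divided into 3 shares of 82,000: Wendel, Pieter, and Soraya each take 82,000.
Imani's share (738,000) is divided into 2 shares of 369,000: Maeve takes 369,000; Declan's 369,000 share passes to Declan's issue.
Declan's share (369,000) is divided into 2 shares of 184,500: Beatrix and Jakob each take 184,500.
Lena's share (738,000) is divided into 3 shares of 246,000: Hector, Elio, and Lorcan each take 246,000.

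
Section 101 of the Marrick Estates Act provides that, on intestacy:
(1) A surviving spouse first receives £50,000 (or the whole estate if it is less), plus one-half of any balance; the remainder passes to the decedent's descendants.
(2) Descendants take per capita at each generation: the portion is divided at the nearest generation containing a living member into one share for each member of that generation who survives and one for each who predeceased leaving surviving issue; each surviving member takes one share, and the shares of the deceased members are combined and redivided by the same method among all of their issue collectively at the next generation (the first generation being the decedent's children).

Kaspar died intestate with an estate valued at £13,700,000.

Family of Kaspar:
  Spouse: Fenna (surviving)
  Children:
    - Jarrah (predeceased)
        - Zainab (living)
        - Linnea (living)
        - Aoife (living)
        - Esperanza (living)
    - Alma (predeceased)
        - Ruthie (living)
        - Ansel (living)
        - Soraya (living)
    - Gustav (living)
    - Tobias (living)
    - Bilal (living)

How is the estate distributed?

Fenna first takes £50,000, leaving a balance of £13,650,000. Fenna then takes one-half of the balance (£6,825,000), for a total of £6,875,000. The remaining £6,825,000 passes to the descendants.
The descendants' portion (£6,825,000) is divided at the children's generation into 5 shares of £1,365,000. Gustav, Tobias, and Bilal each take £1,365,000. The 2 shares of the deceased (Jarrah and Alma) are combined into a pool of £2,730,000.
That pool (£2,730,000) is divided at the grandchildren's generation equally among Zainab, Linnea, Aoife, Esperanza, Ruthie, Ansel, and Soraya: £390,000 each.

Fenna: £6,875,000; Zainab: £390,000; Linnea: £390,000; Aoife: £390,000; Esperanza: £390,000; Ruthie: £390,000; Ansel: £390,000; Soraya: £390,000; Gustav: £1,365,000; Tobias: £1,365,000; Bilal: £1,365,000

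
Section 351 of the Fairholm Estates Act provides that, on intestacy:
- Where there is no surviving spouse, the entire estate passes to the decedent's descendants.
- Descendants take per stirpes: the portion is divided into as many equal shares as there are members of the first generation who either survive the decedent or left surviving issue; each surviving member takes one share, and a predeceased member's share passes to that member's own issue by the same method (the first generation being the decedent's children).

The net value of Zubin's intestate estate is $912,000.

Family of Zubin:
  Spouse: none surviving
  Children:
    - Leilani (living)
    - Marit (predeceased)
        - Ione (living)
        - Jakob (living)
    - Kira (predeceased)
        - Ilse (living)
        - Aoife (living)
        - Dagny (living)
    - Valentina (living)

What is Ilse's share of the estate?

The entire $912,000 passes to the descendants.
That amount ($912,000) is divided into 4 shares of $228,000: Leilani and Valentina each take $228,000; Marit's $228,000 share passes to Marit's issue; Kira's $228,000 share passes to Kira's issue.
Marit's share ($228,000) is divided into 2 shares of $114,000: Ione and Jakob each take $114,000.
Kira's share ($228,000) is divided into 3 shares of $76,000: Ilse, Aoife, and Dagny each take $76,000.

Ilse receives $76,000.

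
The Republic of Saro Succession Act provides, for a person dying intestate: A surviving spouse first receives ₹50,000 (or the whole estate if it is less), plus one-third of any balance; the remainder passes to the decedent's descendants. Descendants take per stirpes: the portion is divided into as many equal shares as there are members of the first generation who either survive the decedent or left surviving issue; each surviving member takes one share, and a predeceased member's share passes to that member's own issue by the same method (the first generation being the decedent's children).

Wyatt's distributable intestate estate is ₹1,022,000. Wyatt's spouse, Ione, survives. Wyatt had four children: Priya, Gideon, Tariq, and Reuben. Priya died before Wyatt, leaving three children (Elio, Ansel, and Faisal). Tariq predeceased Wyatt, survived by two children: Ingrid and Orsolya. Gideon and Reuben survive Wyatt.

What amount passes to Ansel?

Ansel receives ₹54,000.

Ione first takes ₹50,000, leaving a balance of ₹972,000. Ione then takes one-third of the balance (₹324,000), for a total of ₹374,000. The remaining ₹648,000 passes to the descendants.
The descendants' portion (₹648,000) is divided into 4 shares of ₹162,000: Gideon and Reuben each take ₹162,000; Priya's ₹162,000 share passes to Priya's issue; Tariq's ₹162,000 share passes to Tariq's issue.
Priya's share (₹162,000) is divided into 3 shares of ₹54,000: Elio, Ansel, and Faisal each take ₹54,000.
Tariq's share (₹162,000) is divided into 2 shares of ₹81,000: Ingrid and Orsolya each take ₹81,000.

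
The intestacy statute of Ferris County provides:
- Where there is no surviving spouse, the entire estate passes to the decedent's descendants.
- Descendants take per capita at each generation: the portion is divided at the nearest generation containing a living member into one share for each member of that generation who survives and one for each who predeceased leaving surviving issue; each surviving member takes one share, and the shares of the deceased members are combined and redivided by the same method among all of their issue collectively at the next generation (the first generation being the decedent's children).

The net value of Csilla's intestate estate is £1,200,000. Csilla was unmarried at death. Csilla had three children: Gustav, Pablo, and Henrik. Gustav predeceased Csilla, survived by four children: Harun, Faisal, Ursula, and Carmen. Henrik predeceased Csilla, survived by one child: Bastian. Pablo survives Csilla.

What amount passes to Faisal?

The entire £1,200,000 passes to the descendants.
That amount (£1,200,000) is divided at the children's generation into 3 shares of £400,000. Pablo takes £400,000. The 2 shares of the deceased (Gustav and Henrik) are combined into a pool of £800,000.
That pool (£800,000) is divided at the grandchildren's generation equally among Harun, Faisal, Ursula, Carmen, and Bastian: £160,000 each.

Faisal receives £160,000.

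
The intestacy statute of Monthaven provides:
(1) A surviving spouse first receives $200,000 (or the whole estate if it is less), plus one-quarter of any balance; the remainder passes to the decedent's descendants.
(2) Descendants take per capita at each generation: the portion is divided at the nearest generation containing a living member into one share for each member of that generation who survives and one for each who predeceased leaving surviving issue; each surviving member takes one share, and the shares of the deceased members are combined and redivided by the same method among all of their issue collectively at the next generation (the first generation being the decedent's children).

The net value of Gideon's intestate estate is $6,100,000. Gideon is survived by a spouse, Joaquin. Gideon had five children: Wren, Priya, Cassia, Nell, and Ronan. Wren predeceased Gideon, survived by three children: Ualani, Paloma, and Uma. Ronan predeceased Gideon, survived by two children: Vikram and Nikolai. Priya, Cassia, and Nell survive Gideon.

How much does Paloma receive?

Paloma receives $354,000.

Joaquin first takes $200,000, leaving a balance of $5,900,000. Joaquin then takes one-quarter of the balance ($1,475,000), for a total of $1,675,000. The remaining $4,425,000 passes to the descendants.
The descendants' portion ($4,425,000) is divided at the children's generation into 5 shares of $885,000. Priya, Cassia, and Nell each take $885,000. The 2 shares of the deceased (Wren and Ronan) are combined into a pool of $1,770,000.
That pool ($1,770,000) is divided at the grandchildren's generation equally among Ualani, Paloma, Uma, Vikram, and Nikolai: $354,000 each.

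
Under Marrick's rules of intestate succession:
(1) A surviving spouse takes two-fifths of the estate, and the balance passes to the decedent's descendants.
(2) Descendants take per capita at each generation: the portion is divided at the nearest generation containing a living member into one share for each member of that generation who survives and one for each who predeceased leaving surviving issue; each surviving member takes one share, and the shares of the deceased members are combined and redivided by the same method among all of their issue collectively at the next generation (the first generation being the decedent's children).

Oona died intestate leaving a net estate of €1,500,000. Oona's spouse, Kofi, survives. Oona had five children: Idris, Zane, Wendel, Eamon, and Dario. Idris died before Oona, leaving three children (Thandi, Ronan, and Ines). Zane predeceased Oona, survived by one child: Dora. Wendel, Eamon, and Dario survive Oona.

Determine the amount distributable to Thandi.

Thandi receives €90,000.

Kofi takes two-fifths of €1,500,000 = €600,000. The remaining €900,000 passes to the descendants.
The descendants' portion (€900,000) is divided at the children's generation into 5 shares of €180,000. Wendel, Eamon, and Dario each take €180,000. The 2 shares of the deceased (Idris and Zane) are combined into a pool of €360,000.
That pool (€360,000) is divided at the grandchildren's generation equally among Thandi, Ronan, Ines, and Dora: €90,000 each.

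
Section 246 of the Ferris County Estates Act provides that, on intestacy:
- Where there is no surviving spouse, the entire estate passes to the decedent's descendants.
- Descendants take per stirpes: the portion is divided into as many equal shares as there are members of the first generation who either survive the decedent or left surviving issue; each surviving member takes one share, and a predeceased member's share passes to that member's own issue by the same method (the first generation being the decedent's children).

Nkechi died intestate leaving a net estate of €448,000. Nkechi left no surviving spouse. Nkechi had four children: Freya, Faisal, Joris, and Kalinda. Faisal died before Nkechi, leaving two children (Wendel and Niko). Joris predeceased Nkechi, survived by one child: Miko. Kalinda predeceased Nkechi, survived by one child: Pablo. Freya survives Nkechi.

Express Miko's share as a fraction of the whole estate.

The entire €448,000 passes to the descendants.
That amount (€448,000) is divided into 4 shares of €112,000: Freya takes €112,000; Faisal's €112,000 share passes to Faisal's issue; Joris's €112,000 share passes to Joris's issue; Kalinda's €112,000 share passes to Kalinda's issue.
Faisal's share (€112,000) is divided into 2 shares of €56,000: Wendel and Niko each take €56,000.
Joris's share (€112,000) passes entirely to Miko.
Kalinda's share (€112,000) passes entirely to Pablo.

Miko receives 1/4 of the estate.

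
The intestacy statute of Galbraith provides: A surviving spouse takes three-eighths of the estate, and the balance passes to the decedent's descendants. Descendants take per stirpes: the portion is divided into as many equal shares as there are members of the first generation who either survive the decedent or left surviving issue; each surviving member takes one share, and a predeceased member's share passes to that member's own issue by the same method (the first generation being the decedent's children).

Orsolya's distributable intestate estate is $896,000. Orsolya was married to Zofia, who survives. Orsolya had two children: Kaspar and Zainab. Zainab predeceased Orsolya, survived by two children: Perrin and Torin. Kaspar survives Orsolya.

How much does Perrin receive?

Perrin receives $140,000.

Zofia takes three-eighths of $896,000 = $336,000. The remaining $560,000 passes to the descendants.
The descendants' portion ($560,000) is divided into 2 shares of $280,000: Kaspar takes $280,000; Zainab's $280,000 share passes to Zainab's issue.
Zainab's share ($280,000) is divided into 2 shares of $140,000: Perrin and Torin each take $140,000.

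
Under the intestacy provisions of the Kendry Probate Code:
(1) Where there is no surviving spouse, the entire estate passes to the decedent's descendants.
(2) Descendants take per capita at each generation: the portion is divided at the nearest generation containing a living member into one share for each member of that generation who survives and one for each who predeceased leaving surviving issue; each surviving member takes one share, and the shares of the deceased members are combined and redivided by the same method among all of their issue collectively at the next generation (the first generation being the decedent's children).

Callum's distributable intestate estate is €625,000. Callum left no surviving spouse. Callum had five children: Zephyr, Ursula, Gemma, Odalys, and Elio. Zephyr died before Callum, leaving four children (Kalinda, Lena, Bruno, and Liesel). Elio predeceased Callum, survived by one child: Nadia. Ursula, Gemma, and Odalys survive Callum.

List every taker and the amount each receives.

Kalinda: €50,000; Lena: €50,000; Bruno: €50,000; Liesel: €50,000; Ursula: €125,000; Gemma: €125,000; Odalys: €125,000; Nadia: €50,000

The entire €625,000 passes to the descendants.
That amount (€625,000) is divided at the children's generation into 5 shares of €125,000. Ursula, Gemma, and Odalys each take €125,000. The 2 shares of the deceased (Zephyr and Elio) are combined into a pool of €250,000.
That pool (€250,000) is divided at the grandchildren's generation equally among Kalinda, Lena, Bruno, Liesel, and Nadia: €50,000 each.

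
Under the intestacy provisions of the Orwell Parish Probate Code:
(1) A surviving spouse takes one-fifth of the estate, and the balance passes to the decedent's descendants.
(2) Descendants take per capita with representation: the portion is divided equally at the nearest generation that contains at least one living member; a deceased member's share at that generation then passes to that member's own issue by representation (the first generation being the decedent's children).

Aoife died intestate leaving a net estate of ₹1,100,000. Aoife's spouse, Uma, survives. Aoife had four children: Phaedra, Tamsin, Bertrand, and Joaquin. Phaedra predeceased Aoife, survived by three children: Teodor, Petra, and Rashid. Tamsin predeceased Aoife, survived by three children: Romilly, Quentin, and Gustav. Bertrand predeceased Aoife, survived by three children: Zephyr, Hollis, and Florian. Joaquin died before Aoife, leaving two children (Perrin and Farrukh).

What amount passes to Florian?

Uma takes one-fifth of ₹1,100,000 = ₹220,000. The remaining ₹880,000 passes to the descendants.
No child survives, so the initial division is made at the grandchildren's generation.
The descendants' portion (₹880,000) is divided into 11 shares of ₹80,000: Teodor, Petra, Rashid, Romilly, Quentin, Gustav, Zephyr, Hollis, Florian, Perrin, and Farrukh each take ₹80,000.

Florian receives ₹80,000.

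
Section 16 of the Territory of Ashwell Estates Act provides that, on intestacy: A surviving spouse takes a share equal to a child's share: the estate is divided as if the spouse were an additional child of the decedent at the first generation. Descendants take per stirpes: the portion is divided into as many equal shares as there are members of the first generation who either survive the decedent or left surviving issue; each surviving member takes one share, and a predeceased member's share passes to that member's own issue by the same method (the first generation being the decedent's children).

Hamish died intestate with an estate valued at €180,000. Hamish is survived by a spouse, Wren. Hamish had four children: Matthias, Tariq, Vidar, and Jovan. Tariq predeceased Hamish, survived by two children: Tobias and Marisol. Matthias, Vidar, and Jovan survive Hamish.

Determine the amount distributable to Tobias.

The spouse counts as an additional share at the children's level, so there are 5 primary shares of €36,000. Wren takes one such share (€36,000).
The children's combined portion (€144,000) is divided into 4 shares of €36,000: Matthias, Vidar, and Jovan each take €36,000; Tariq's €36,000 share passes to Tariq's issue.
Tariq's share (€36,000) is divided into 2 shares of €18,000: Tobias and Marisol each take €18,000.

Tobias receives €18,000.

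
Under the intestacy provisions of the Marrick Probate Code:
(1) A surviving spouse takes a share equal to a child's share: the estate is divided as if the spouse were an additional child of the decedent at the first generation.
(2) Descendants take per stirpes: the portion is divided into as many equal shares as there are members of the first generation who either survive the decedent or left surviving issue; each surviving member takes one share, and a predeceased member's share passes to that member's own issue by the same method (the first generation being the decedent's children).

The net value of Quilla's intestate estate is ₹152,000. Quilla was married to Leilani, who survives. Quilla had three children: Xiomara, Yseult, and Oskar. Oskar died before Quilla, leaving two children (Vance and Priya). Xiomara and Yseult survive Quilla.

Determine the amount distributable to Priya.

Priya receives ₹19,000.

The spouse counts as an additional share at the children's level, so there are 4 primary shares of ₹38,000. Leilani takes one such share (₹38,000).
The children's combined portion (₹114,000) is divided into 3 shares of ₹38,000: Xiomara and Yseult each take ₹38,000; Oskar's ₹38,000 share passes to Oskar's issue.
Oskar's share (₹38,000) is divided into 2 shares of ₹19,000: Vance and Priya each take ₹19,000.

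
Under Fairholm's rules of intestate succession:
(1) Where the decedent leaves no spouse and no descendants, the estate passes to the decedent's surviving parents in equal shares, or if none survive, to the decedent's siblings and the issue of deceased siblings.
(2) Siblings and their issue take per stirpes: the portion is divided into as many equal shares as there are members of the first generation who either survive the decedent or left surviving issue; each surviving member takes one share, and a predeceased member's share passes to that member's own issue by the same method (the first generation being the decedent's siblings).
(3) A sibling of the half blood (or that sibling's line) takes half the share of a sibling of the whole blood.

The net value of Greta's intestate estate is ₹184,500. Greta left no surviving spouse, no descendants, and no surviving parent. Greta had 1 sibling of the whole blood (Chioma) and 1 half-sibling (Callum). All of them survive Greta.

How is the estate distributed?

The entire ₹184,500 passes to the siblings and their issue.
Counting each half-blood sibling's line as half a unit, there are 3/2 units in ₹184,500, so one unit is ₹123,000. Whole-blood lines (Chioma) take ₹123,000 each; half-blood lines (Callum) take ₹61,500 each.

Chioma: ₹123,000; Callum: ₹61,500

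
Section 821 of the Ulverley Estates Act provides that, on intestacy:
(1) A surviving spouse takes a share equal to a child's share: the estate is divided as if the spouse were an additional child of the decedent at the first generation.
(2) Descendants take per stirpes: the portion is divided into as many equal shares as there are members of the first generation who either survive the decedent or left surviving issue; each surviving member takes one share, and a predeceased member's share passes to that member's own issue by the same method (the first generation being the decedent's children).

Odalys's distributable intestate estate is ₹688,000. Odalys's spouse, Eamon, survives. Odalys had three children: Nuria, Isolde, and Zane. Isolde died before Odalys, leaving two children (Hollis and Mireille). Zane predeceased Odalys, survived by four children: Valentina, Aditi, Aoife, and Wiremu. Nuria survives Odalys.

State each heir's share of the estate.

The spouse counts as an additional share at the children's level, so there are 4 primary shares of ₹172,000. Eamon takes one such share (₹172,000).
The children's combined portion (₹516,000) is divided into 3 shares of ₹172,000: Nuria takes ₹172,000; Isolde's ₹172,000 share passes to Isolde's issue; Zane's ₹172,000 share passes to Zane's issue.
Isolde's share (₹172,000) is divided into 2 shares of ₹86,000: Hollis and Mireille each take ₹86,000.
Zane's share (₹172,000) is divided into 4 shares of ₹43,000: Valentina, Aditi, Aoife, and Wiremu each take ₹43,000.

Eamon: ₹172,000; Nuria: ₹172,000; Hollis: ₹86,000; Mireille: ₹86,000; Valentina: ₹43,000; Aditi: ₹43,000; Aoife: ₹43,000; Wiremu: ₹43,000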